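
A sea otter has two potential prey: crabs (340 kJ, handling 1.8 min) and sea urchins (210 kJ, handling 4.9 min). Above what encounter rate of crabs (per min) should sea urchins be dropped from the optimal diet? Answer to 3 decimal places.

0.163 per min

At the threshold, the rate on crabs alone equals the profitability of sea urchins: λ·340/(1 + λ·1.8) = 210/4.9 = 42.86.
Rearranging, λ(340 − 42.86×1.8) = 42.86, so λ = 42.86/262.9 = 0.163 per min.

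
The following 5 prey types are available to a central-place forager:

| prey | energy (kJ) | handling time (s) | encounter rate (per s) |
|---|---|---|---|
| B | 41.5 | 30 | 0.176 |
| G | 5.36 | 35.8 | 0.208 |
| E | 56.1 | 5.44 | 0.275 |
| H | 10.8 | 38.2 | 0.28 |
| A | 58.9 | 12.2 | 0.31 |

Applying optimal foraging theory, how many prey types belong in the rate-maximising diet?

E/h in descending order: E 10.3, A 4.83, B 1.38, H 0.283, G 0.15 kJ/s. The optimal diet is the largest prefix of this list for which every included type satisfies E_i/h_i > R on the types above it.
Rate on top 1: 6.181. A: 4.83 < 6.181 → exclude; stop.
Optimal diet: E — 1 of 5 types.

1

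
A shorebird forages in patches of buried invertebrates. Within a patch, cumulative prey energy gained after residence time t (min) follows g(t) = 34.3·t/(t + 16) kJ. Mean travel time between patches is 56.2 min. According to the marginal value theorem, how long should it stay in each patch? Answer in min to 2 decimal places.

29.99 min

Maximise g(t)/(T+t): set derivative to zero → g'(t)(T+t) = g(t).
g'(t) = 34.3·16/(t + 16)². Setting 34.3·16/(t+16)² = 34.3t/[(t+16)(56.2+t)] gives 16(56.2+t) = t(t+16), so t² = 16×56.2 = 899.2.
t* = √899.2 = 29.99 min.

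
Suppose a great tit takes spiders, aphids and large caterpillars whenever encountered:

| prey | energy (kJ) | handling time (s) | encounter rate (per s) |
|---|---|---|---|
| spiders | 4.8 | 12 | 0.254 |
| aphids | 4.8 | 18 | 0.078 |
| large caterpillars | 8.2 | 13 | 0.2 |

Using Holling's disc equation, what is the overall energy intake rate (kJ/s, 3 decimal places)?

R = (0.254×4.8 + 0.078×4.8 + 0.2×8.2) / (1 + 0.254×12 + 0.078×18 + 0.2×13) = 3.234/8.052 = 0.4016 kJ/s.

0.402 kJ/s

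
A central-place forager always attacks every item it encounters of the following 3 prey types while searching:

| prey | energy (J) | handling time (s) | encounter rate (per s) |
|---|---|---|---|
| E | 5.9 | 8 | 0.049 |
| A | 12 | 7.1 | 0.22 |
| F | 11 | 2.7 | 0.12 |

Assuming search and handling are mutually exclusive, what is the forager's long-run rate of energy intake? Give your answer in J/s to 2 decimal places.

1.30 J/s

Energy encountered per unit search time: 0.049×5.9 + 0.22×12 + 0.12×11 = 4.249 J/s.
Handling time per unit search time: 0.049×8 + 0.22×7.1 + 0.12×2.7 = 2.278.
Rate = 4.249/(1 + 2.278) = 1.296 J/s.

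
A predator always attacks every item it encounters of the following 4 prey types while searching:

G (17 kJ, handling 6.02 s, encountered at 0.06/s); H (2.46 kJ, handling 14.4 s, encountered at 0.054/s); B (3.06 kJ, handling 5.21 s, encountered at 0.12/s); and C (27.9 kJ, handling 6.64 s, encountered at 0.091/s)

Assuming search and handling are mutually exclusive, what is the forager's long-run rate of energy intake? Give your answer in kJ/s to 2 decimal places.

R = (0.06×17 + 0.054×2.46 + 0.12×3.06 + 0.091×27.9) / (1 + 0.06×6.02 + 0.054×14.4 + 0.12×5.21 + 0.091×6.64) = 4.059/3.368 = 1.205 kJ/s.

1.21 kJ/s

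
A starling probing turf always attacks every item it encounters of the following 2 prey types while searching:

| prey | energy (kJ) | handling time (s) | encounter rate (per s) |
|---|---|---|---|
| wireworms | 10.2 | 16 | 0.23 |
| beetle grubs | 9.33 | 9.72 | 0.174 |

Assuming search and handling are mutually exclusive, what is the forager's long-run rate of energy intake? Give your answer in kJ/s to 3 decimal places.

0.623 kJ/s

Energy encountered per unit search time: 0.23×10.2 + 0.174×9.33 = 3.969 kJ/s.
Handling time per unit search time: 0.23×16 + 0.174×9.72 = 5.371.
Rate = 3.969/(1 + 5.371) = 0.623 kJ/s.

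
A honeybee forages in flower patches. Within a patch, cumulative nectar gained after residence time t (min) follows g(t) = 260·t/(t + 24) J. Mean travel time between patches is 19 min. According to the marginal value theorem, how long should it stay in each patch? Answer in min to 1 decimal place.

21.4 min

By the marginal value theorem, leave when the instantaneous gain rate g'(t) equals the habitat-wide average g(t)/(T + t).
g'(t) = 260·24/(t + 24)². Setting 260·24/(t+24)² = 260t/[(t+24)(19+t)] gives 24(19+t) = t(t+24), so t² = 24×19 = 456.
t* = √456 = 21.35 min.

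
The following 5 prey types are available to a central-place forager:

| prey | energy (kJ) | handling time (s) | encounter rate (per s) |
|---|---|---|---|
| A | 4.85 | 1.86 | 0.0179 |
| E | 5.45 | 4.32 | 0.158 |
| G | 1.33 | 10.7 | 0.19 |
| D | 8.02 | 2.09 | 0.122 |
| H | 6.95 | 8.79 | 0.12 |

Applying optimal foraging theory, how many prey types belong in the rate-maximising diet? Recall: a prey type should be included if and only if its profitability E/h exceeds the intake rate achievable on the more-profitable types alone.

3

Profitabilities (E/h, kJ/s): D 3.84, A 2.61, E 1.26, H 0.791, G 0.124. Add prey in this order while the next type's profitability exceeds the intake rate on those already taken.
Rate on top 1: 0.7796. A: 2.61 > 0.7796 → include.
Rate on top 2: 0.8269. E: 1.26 > 0.8269 → include.
Rate on top 3: 0.9774. H: 0.791 < 0.9774 → exclude; stop.
Optimal diet: D, A, E — 3 of 5 types.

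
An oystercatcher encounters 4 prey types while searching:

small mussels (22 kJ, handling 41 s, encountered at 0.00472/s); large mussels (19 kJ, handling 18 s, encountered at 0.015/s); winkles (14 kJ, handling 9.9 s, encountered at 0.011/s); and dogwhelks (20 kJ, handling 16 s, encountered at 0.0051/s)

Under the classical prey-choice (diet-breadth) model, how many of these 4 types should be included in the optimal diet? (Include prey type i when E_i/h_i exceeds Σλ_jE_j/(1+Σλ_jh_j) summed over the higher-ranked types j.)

4

Profitabilities (E/h, kJ/s): winkles 1.41, dogwhelks 1.25, large mussels 1.06, small mussels 0.537. Add prey in this order while the next type's profitability exceeds the intake rate on those already taken.
Rate on top 1: 0.1389. dogwhelks: 1.25 > 0.1389 → include.
Rate on top 2: 0.215. large mussels: 1.06 > 0.215 → include.
Rate on top 3: 0.3704. small mussels: 0.537 > 0.3704 → include.
Optimal diet: winkles, dogwhelks, large mussels, small mussels — 4 of 4 types.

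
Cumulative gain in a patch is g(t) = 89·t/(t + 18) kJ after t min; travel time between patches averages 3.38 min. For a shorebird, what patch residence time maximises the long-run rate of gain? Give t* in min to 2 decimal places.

Optimal t* satisfies g'(t*) = g(t*)/(T + t*).
g'(t) = 89·18/(t + 18)². Setting 89·18/(t+18)² = 89t/[(t+18)(3.38+t)] gives 18(3.38+t) = t(t+18), so t² = 18×3.38 = 60.84.
t* = √60.84 = 7.8 min.

7.80 min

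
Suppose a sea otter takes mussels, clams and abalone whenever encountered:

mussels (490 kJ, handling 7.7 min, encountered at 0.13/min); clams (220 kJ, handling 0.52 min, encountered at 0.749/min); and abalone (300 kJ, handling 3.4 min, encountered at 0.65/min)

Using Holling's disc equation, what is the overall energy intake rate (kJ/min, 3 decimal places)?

92.051 kJ/min

R = (0.13×490 + 0.749×220 + 0.65×300) / (1 + 0.13×7.7 + 0.749×0.52 + 0.65×3.4) = 423.5/4.6 = 92.05 kJ/min.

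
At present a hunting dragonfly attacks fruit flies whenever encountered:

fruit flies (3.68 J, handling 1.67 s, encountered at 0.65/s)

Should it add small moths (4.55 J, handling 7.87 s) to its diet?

No

On fruit flies alone, R = ΣλE/(1+Σλh) = 2.392/2.085 = 1.147 J/s.
small moths: E/h = 4.55/7.87 = 0.5781 J/s.
0.5781 < 1.147, so adding small moths would lower the average — exclude it.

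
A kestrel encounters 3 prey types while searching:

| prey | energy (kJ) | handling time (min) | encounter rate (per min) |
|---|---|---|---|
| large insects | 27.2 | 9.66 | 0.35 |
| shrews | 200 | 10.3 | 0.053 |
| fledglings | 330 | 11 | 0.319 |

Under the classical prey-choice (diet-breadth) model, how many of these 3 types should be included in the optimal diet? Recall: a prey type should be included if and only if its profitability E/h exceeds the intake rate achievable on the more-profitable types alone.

Profitabilities (E/h, kJ/min): fledglings 30, shrews 19.4, large insects 2.82. Add prey in this order while the next type's profitability exceeds the intake rate on those already taken.
Rate on top 1: 23.35. shrews: 19.4 < 23.35 → exclude; stop.
Optimal diet: fledglings — 1 of 3 types.

1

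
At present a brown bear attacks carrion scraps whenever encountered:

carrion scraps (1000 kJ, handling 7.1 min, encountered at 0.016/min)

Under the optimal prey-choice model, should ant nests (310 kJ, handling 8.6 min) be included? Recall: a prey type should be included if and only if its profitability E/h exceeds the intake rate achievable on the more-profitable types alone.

Yes

Intake rate on the current diet: R = (0.016×1000) / (1 + 0.016×7.1) = 16/1.114 = 14.37 kJ/min.
ant nests: E/h = 310/8.6 = 36.05 kJ/min.
36.05 > 14.37, so adding ant nests raises the average — include it.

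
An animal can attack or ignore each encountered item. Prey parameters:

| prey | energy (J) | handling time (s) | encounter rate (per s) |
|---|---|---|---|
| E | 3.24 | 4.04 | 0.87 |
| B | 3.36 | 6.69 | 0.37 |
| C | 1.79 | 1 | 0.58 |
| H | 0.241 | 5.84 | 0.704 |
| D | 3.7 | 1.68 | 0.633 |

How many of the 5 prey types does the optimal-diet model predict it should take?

Profitabilities (E/h, J/s): D 2.2, C 1.79, E 0.802, B 0.502, H 0.0413. Add prey in this order while the next type's profitability exceeds the intake rate on those already taken.
Rate on top 1: 1.135. C: 1.79 > 1.135 → include.
Rate on top 2: 1.279. E: 0.802 < 1.279 → exclude; stop.
Optimal diet: D, C — 2 of 5 types.

2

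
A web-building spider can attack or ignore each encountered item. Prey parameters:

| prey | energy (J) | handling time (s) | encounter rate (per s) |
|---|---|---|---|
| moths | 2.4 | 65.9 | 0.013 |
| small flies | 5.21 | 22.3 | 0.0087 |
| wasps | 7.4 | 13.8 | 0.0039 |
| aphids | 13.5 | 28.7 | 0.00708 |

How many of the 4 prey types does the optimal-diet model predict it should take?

3

Rank by E/h (J/s): wasps 0.536, aphids 0.47, small flies 0.234, moths 0.0364. Include each in turn until the next type's E/h falls below the running intake rate.
Rate on top 1: 0.02739. aphids: 0.47 > 0.02739 → include.
Rate on top 2: 0.099. small flies: 0.234 > 0.099 → include.
Rate on top 3: 0.117. moths: 0.0364 < 0.117 → exclude; stop.
Optimal diet: wasps, aphids, small flies — 3 of 4 types.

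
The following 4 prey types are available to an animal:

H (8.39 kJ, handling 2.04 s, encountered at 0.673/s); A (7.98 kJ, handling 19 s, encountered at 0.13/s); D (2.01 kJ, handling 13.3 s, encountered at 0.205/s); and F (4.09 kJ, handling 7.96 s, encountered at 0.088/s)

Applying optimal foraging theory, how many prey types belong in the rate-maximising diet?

1

Profitabilities (E/h, kJ/s): H 4.11, F 0.514, A 0.42, D 0.151. Add prey in this order while the next type's profitability exceeds the intake rate on those already taken.
Rate on top 1: 2.38. F: 0.514 < 2.38 → exclude; stop.
Optimal diet: H — 1 of 4 types.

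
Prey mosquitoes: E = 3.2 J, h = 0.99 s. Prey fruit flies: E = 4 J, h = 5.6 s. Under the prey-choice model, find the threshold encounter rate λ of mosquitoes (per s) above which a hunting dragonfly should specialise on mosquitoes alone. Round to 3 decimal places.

The zero-one rule: include fruit flies iff E₂/h₂ > λE₁/(1+λh₁). Equality gives the switch point.
λE₁h₂ = E₂ + λE₂h₁ ⇒ λ = E₂/(E₁h₂ − E₂h₁) = 4/(17.92 − 3.96) = 0.2865 per s.

0.287 per s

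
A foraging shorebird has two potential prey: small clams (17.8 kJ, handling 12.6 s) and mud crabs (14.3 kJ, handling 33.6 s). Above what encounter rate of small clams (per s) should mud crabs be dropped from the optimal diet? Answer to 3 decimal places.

0.034 per s

Drop mud crabs once their profitability E₂/h₂ falls below the rate achievable on small clams alone: E₂/h₂ = λE₁/(1 + λh₁).
Solve for λ: λE₁h₂ = E₂(1 + λh₁) → λ(E₁h₂ − E₂h₁) = E₂ → λ = E₂/(E₁h₂ − E₂h₁).
λ = 14.3/(17.8×33.6 − 14.3×12.6) = 14.3/417.9 = 0.03422 per s.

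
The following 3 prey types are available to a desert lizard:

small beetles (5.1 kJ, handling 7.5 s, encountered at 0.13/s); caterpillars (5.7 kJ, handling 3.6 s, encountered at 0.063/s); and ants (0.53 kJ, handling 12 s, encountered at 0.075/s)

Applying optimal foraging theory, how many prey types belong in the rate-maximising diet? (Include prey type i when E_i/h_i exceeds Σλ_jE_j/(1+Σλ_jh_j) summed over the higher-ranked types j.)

2

Profitabilities (E/h, kJ/s): caterpillars 1.58, small beetles 0.68, ants 0.0442. Add prey in this order while the next type's profitability exceeds the intake rate on those already taken.
Rate on top 1: 0.2927. small beetles: 0.68 > 0.2927 → include.
Rate on top 2: 0.4642. ants: 0.0442 < 0.4642 → exclude; stop.
Optimal diet: caterpillars, small beetles — 2 of 3 types.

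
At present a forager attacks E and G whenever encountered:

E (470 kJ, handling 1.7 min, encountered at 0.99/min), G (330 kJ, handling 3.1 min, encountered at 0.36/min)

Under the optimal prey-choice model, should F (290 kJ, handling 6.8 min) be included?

Intake rate on the current diet: R = (0.99×470 + 0.36×330) / (1 + 0.99×1.7 + 0.36×3.1) = 584.1/3.799 = 153.8 kJ/min.
F: E/h = 290/6.8 = 42.65 kJ/min.
Since 42.65 < R, time spent handling F is better spent searching.

No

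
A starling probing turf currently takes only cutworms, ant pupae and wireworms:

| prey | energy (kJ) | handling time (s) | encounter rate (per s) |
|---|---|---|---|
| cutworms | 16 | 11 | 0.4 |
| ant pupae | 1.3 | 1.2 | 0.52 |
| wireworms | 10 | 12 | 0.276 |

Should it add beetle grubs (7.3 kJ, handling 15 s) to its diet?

On cutworms, ant pupae and wireworms alone, R = ΣλE/(1+Σλh) = 9.836/9.336 = 1.054 kJ/s.
beetle grubs: E/h = 7.3/15 = 0.4867 kJ/s.
0.4867 < 1.054, so adding beetle grubs would lower the average — exclude it.

No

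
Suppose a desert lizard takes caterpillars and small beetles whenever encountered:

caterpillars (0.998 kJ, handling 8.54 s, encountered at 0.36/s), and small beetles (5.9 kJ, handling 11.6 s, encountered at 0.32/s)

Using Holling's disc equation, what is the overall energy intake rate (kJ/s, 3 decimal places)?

Energy encountered per unit search time: 0.36×0.998 + 0.32×5.9 = 2.247 kJ/s.
Handling time per unit search time: 0.36×8.54 + 0.32×11.6 = 6.786.
Rate = 2.247/(1 + 6.786) = 0.2886 kJ/s.

0.289 kJ/s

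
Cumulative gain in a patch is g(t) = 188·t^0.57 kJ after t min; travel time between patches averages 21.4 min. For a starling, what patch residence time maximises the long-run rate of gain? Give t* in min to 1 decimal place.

Maximise g(t)/(T+t): set derivative to zero → g'(t)(T+t) = g(t).
g'(t) = 0.57·188·t^-0.43. Setting 0.57·188·t^-0.43 = 188·t^0.57/(21.4+t) gives 0.57(21.4+t) = t, so 0.43·t = 0.57×21.4.
t* = 0.57×21.4/0.43 = 28.37 min.

28.4 min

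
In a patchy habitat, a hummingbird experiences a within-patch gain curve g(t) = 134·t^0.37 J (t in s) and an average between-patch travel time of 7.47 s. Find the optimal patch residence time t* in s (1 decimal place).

Optimal t* satisfies g'(t*) = g(t*)/(T + t*).
g'(t) = 0.37·134·t^-0.63. Setting 0.37·134·t^-0.63 = 134·t^0.37/(7.47+t) gives 0.37(7.47+t) = t, so 0.63·t = 0.37×7.47.
t* = 0.37×7.47/0.63 = 4.387 s.

4.4 s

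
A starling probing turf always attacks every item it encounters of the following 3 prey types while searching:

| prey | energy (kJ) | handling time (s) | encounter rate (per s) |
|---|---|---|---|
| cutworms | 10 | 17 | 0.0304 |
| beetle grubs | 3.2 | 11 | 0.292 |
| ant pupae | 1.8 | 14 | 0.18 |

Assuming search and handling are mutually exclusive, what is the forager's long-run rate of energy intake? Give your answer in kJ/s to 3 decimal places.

0.216 kJ/s

Energy encountered per unit search time: 0.0304×10 + 0.292×3.2 + 0.18×1.8 = 1.562 kJ/s.
Handling time per unit search time: 0.0304×17 + 0.292×11 + 0.18×14 = 6.249.
Rate = 1.562/(1 + 6.249) = 0.2155 kJ/s.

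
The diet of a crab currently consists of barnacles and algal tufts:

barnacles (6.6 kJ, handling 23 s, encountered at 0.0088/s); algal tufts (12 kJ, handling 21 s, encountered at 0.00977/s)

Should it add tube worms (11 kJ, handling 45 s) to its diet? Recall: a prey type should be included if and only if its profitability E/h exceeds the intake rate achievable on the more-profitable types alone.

Current rate: (0.0088×6.6 + 0.00977×12)/(1 + 0.0088×23 + 0.00977×21) = 0.1246 kJ/s.
Profitability of tube worms: 11/45 = 0.2444 kJ/s.
0.2444 > 0.1246, so adding tube worms raises the average — include it.

Yes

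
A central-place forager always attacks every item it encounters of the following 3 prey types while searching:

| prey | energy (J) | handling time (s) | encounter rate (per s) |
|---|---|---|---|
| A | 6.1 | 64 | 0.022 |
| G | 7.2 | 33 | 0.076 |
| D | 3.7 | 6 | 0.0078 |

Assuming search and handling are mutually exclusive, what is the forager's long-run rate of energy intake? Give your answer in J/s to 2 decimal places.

R = (0.022×6.1 + 0.076×7.2 + 0.0078×3.7) / (1 + 0.022×64 + 0.076×33 + 0.0078×6) = 0.7103/4.963 = 0.1431 J/s.

0.14 J/s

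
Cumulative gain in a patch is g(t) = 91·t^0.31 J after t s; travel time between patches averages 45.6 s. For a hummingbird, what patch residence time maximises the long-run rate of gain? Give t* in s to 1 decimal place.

20.5 s

By the marginal value theorem, leave when the instantaneous gain rate g'(t) equals the habitat-wide average g(t)/(T + t).
g'(t) = 0.31·91·t^-0.69. Setting 0.31·91·t^-0.69 = 91·t^0.31/(45.6+t) gives 0.31(45.6+t) = t, so 0.69·t = 0.31×45.6.
t* = 0.31×45.6/0.69 = 20.49 s.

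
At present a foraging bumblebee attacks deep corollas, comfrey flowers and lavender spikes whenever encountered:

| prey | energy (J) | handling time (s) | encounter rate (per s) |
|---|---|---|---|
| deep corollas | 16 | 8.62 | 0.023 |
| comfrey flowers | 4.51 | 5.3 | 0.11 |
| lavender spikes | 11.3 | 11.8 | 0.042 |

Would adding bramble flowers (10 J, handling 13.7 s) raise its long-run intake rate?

Yes

On deep corollas, comfrey flowers and lavender spikes alone, R = ΣλE/(1+Σλh) = 1.339/2.277 = 0.588 J/s.
Profitability of bramble flowers: 10/13.7 = 0.7299 J/s.
Since 0.7299 > R, including bramble flowers increases the long-run rate.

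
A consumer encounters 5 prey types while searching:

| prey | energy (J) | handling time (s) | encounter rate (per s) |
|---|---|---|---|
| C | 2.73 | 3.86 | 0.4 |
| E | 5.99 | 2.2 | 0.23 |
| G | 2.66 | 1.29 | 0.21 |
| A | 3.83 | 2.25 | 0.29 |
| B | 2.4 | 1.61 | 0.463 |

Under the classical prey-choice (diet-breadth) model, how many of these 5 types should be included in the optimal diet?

E/h in descending order: E 2.72, G 2.06, A 1.7, B 1.49, C 0.707 J/s. The optimal diet is the largest prefix of this list for which every included type satisfies E_i/h_i > R on the types above it.
Rate on top 1: 0.9148. G: 2.06 > 0.9148 → include.
Rate on top 2: 1.09. A: 1.7 > 1.09 → include.
Rate on top 3: 1.254. B: 1.49 > 1.254 → include.
Rate on top 4: 1.31. C: 0.707 < 1.31 → exclude; stop.
Optimal diet: E, G, A, B — 4 of 5 types.

4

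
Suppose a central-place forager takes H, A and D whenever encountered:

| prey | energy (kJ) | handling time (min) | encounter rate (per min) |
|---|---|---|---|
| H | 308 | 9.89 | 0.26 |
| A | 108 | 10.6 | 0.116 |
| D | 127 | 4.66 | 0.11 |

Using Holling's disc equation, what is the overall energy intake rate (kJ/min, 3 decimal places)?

20.058 kJ/min

R = Σλ_iE_i / (1 + Σλ_ih_i)
Numerator: 0.26×308 + 0.116×108 + 0.11×127 = 106.6
Denominator: 1 + 0.26×9.89 + 0.116×10.6 + 0.11×4.66 = 5.314
R = 106.6/5.314 = 20.06 kJ/min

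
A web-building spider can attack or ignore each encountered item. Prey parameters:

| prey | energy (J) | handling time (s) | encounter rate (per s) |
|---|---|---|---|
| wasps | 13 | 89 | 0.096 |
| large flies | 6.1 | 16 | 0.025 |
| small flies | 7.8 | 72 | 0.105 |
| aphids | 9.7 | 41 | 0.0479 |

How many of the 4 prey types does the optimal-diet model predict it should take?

Profitabilities (E/h, J/s): large flies 0.381, aphids 0.237, wasps 0.146, small flies 0.108. Add prey in this order while the next type's profitability exceeds the intake rate on those already taken.
Rate on top 1: 0.1089. aphids: 0.237 > 0.1089 → include.
Rate on top 2: 0.1835. wasps: 0.146 < 0.1835 → exclude; stop.
Optimal diet: large flies, aphids — 2 of 4 types.

2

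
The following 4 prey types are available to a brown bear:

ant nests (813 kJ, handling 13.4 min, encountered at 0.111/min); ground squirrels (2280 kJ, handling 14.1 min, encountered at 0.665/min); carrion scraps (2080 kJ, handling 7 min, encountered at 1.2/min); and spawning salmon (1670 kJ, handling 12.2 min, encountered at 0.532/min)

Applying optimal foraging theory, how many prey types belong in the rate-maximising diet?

1

E/h in descending order: carrion scraps 297, ground squirrels 162, spawning salmon 137, ant nests 60.7 kJ/min. The optimal diet is the largest prefix of this list for which every included type satisfies E_i/h_i > R on the types above it.
Rate on top 1: 265.5. ground squirrels: 162 < 265.5 → exclude; stop.
Optimal diet: carrion scraps — 1 of 4 types.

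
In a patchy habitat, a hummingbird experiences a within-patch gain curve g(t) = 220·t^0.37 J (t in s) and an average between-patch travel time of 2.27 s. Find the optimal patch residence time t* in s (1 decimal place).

1.3 s

Optimal t* satisfies g'(t*) = g(t*)/(T + t*).
g'(t) = 0.37·220·t^-0.63. Setting 0.37·220·t^-0.63 = 220·t^0.37/(2.27+t) gives 0.37(2.27+t) = t, so 0.63·t = 0.37×2.27.
t* = 0.37×2.27/0.63 = 1.333 s.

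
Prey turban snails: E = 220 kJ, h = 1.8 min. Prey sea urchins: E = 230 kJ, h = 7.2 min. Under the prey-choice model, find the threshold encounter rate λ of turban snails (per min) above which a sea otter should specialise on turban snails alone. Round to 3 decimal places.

0.197 per min

Drop sea urchins once their profitability E₂/h₂ falls below the rate achievable on turban snails alone: E₂/h₂ = λE₁/(1 + λh₁).
Solve for λ: λE₁h₂ = E₂(1 + λh₁) → λ(E₁h₂ − E₂h₁) = E₂ → λ = E₂/(E₁h₂ − E₂h₁).
λ = 230/(220×7.2 − 230×1.8) = 230/1170 = 0.1966 per min.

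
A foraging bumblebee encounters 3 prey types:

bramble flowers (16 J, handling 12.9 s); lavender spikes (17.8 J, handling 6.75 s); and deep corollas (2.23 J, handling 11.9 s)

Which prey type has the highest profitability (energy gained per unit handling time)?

lavender spikes

In descending order of E/h:
lavender spikes: 17.8/6.75 = 2.64 J/s
bramble flowers: 16/12.9 = 1.24 J/s
deep corollas: 2.23/11.9 = 0.187 J/s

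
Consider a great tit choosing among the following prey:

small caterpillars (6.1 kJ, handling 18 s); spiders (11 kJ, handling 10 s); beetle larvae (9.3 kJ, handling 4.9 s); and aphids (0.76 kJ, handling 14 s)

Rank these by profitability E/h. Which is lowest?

aphids

In descending order of E/h:
beetle larvae: 9.3/4.9 = 1.9 kJ/s
spiders: 11/10 = 1.1 kJ/s
small caterpillars: 6.1/18 = 0.339 kJ/s
aphids: 0.76/14 = 0.0543 kJ/s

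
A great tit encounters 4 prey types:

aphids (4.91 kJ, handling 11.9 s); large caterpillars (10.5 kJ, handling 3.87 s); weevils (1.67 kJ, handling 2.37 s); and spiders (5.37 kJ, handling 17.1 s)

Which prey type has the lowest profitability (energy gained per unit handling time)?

spiders

In descending order of E/h:
large caterpillars: 10.5/3.87 = 2.71 kJ/s
weevils: 1.67/2.37 = 0.705 kJ/s
aphids: 4.91/11.9 = 0.413 kJ/s
spiders: 5.37/17.1 = 0.314 kJ/s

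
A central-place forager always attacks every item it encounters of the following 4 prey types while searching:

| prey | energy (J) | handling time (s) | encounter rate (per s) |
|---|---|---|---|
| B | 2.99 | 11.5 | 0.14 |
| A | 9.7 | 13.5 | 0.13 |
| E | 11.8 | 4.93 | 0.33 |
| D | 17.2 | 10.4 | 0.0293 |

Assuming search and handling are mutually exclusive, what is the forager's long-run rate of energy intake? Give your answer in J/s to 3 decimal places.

R = (0.14×2.99 + 0.13×9.7 + 0.33×11.8 + 0.0293×17.2) / (1 + 0.14×11.5 + 0.13×13.5 + 0.33×4.93 + 0.0293×10.4) = 6.078/6.297 = 0.9652 J/s.

0.965 J/s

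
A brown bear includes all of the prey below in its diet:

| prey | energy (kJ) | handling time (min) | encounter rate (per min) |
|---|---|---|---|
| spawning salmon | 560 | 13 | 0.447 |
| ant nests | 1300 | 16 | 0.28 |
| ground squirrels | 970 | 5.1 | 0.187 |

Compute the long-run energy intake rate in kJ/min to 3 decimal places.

R = (0.447×560 + 0.28×1300 + 0.187×970) / (1 + 0.447×13 + 0.28×16 + 0.187×5.1) = 795.7/12.24 = 64.98 kJ/min.

64.984 kJ/min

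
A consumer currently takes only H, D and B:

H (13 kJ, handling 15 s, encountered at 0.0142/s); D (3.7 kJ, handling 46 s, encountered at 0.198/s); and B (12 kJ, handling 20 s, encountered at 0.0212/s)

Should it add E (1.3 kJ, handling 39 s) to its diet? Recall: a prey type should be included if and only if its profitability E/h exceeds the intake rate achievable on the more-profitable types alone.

No

Intake rate on the current diet: R = (0.0142×13 + 0.198×3.7 + 0.0212×12) / (1 + 0.0142×15 + 0.198×46 + 0.0212×20) = 1.172/10.75 = 0.109 kJ/s.
Profitability of E: 1.3/39 = 0.03333 kJ/s.
Since 0.03333 < R, time spent handling E is better spent searching.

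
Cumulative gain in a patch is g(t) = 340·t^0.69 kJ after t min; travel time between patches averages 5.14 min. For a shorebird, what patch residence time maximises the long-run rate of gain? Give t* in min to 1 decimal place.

Maximise g(t)/(T+t): set derivative to zero → g'(t)(T+t) = g(t).
g'(t) = 0.69·340·t^-0.31. Setting 0.69·340·t^-0.31 = 340·t^0.69/(5.14+t) gives 0.69(5.14+t) = t, so 0.31·t = 0.69×5.14.
t* = 0.69×5.14/0.31 = 11.44 min.

11.4 min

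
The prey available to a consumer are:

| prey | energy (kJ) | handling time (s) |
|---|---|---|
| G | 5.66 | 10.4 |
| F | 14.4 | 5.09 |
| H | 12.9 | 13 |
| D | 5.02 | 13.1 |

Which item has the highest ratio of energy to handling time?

F

Profitability E/h (kJ/s): G = 5.66/10.4 = 0.544, F = 14.4/5.09 = 2.83, H = 12.9/13 = 0.992, D = 5.02/13.1 = 0.383.
Ranked: F > H > G > D.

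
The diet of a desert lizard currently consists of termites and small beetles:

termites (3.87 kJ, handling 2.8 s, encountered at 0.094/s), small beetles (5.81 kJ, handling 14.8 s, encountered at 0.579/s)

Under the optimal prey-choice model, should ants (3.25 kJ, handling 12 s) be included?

Current rate: (0.094×3.87 + 0.579×5.81)/(1 + 0.094×2.8 + 0.579×14.8) = 0.3791 kJ/s.
ants: E/h = 3.25/12 = 0.2708 kJ/s.
Since 0.2708 < R, time spent handling ants is better spent searching.

No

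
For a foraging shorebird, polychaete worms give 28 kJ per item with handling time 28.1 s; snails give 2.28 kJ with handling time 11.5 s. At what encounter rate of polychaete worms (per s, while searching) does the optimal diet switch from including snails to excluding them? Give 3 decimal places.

Drop snails once their profitability E₂/h₂ falls below the rate achievable on polychaete worms alone: E₂/h₂ = λE₁/(1 + λh₁).
Solve for λ: λE₁h₂ = E₂(1 + λh₁) → λ(E₁h₂ − E₂h₁) = E₂ → λ = E₂/(E₁h₂ − E₂h₁).
λ = 2.28/(28×11.5 − 2.28×28.1) = 2.28/257.9 = 0.00884 per s.

0.009 per s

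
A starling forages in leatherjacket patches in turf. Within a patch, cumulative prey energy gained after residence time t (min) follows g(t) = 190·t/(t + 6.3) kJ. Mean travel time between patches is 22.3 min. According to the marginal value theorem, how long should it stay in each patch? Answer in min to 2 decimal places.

Maximise g(t)/(T+t): set derivative to zero → g'(t)(T+t) = g(t).
g'(t) = 190·6.3/(t + 6.3)². Setting 190·6.3/(t+6.3)² = 190t/[(t+6.3)(22.3+t)] gives 6.3(22.3+t) = t(t+6.3), so t² = 6.3×22.3 = 140.5.
t* = √140.5 = 11.85 min.

11.85 min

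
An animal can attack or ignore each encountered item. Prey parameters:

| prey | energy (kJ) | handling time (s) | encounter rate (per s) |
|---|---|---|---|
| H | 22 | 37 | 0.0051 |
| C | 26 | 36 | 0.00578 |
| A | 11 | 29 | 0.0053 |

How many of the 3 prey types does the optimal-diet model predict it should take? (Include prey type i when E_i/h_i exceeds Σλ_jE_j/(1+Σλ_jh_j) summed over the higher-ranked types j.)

3

E/h in descending order: C 0.722, H 0.595, A 0.379 kJ/s. The optimal diet is the largest prefix of this list for which every included type satisfies E_i/h_i > R on the types above it.
Rate on top 1: 0.1244. H: 0.595 > 0.1244 → include.
Rate on top 2: 0.1879. A: 0.379 > 0.1879 → include.
Optimal diet: C, H, A — 3 of 3 types.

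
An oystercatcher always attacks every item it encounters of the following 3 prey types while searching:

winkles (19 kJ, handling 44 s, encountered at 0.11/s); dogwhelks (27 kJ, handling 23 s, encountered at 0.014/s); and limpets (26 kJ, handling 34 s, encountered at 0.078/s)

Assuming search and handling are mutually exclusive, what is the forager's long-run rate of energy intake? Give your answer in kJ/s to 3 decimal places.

Energy encountered per unit search time: 0.11×19 + 0.014×27 + 0.078×26 = 4.496 kJ/s.
Handling time per unit search time: 0.11×44 + 0.014×23 + 0.078×34 = 7.814.
Rate = 4.496/(1 + 7.814) = 0.5101 kJ/s.

0.510 kJ/s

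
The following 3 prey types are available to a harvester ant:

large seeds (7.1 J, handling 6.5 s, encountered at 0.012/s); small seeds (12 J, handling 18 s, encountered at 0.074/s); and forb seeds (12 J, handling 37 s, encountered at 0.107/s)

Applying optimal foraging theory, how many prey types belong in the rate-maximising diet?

Profitabilities (E/h, J/s): large seeds 1.09, small seeds 0.667, forb seeds 0.324. Add prey in this order while the next type's profitability exceeds the intake rate on those already taken.
Rate on top 1: 0.07904. small seeds: 0.667 > 0.07904 → include.
Rate on top 2: 0.4038. forb seeds: 0.324 < 0.4038 → exclude; stop.
Optimal diet: large seeds, small seeds — 2 of 3 types.

2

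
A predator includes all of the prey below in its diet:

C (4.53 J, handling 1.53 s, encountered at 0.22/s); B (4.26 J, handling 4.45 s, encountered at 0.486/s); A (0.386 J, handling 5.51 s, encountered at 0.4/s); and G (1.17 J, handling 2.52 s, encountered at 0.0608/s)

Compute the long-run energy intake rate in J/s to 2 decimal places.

0.56 J/s

R = (0.22×4.53 + 0.486×4.26 + 0.4×0.386 + 0.0608×1.17) / (1 + 0.22×1.53 + 0.486×4.45 + 0.4×5.51 + 0.0608×2.52) = 3.292/5.857 = 0.5622 J/s.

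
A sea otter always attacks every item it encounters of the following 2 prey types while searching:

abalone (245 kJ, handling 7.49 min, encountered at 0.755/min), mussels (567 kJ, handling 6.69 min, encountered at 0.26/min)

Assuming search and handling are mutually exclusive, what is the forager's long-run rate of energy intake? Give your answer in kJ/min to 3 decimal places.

39.597 kJ/min

Energy encountered per unit search time: 0.755×245 + 0.26×567 = 332.4 kJ/min.
Handling time per unit search time: 0.755×7.49 + 0.26×6.69 = 7.394.
Rate = 332.4/(1 + 7.394) = 39.6 kJ/min.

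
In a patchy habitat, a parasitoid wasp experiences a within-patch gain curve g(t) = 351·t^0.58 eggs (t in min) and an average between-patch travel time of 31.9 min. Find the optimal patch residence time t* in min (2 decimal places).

44.05 min

By the marginal value theorem, leave when the instantaneous gain rate g'(t) equals the habitat-wide average g(t)/(T + t).
g'(t) = 0.58·351·t^-0.42. Setting 0.58·351·t^-0.42 = 351·t^0.58/(31.9+t) gives 0.58(31.9+t) = t, so 0.42·t = 0.58×31.9.
t* = 0.58×31.9/0.42 = 44.05 min.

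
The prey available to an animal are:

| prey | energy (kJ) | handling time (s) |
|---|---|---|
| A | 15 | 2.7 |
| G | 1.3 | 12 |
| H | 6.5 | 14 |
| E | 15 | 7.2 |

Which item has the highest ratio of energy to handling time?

A

Profitability E/h (kJ/s): A = 15/2.7 = 5.56, G = 1.3/12 = 0.108, H = 6.5/14 = 0.464, E = 15/7.2 = 2.08.
Ranked: A > E > H > G.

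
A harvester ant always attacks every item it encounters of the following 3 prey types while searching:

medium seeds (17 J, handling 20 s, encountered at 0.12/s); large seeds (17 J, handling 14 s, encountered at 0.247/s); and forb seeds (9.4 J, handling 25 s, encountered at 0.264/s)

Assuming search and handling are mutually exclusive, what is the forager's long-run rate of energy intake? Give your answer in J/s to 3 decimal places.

0.648 J/s

R = (0.12×17 + 0.247×17 + 0.264×9.4) / (1 + 0.12×20 + 0.247×14 + 0.264×25) = 8.721/13.46 = 0.648 J/s.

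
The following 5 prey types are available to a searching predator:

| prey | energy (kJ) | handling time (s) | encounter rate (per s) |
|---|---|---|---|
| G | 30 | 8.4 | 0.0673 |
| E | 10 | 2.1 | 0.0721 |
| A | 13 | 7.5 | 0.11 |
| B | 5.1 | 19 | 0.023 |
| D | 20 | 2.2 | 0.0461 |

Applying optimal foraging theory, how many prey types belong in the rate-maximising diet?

Rank by E/h (kJ/s): D 9.09, E 4.76, G 3.57, A 1.73, B 0.268. Include each in turn until the next type's E/h falls below the running intake rate.
Rate on top 1: 0.8371. E: 4.76 > 0.8371 → include.
Rate on top 2: 1.311. G: 3.57 > 1.311 → include.
Rate on top 3: 2.014. A: 1.73 < 2.014 → exclude; stop.
Optimal diet: D, E, G — 3 of 5 types.

3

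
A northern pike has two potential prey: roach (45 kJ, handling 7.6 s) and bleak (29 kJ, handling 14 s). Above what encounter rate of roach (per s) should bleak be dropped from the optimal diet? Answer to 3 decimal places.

The zero-one rule: include bleak iff E₂/h₂ > λE₁/(1+λh₁). Equality gives the switch point.
λE₁h₂ = E₂ + λE₂h₁ ⇒ λ = E₂/(E₁h₂ − E₂h₁) = 29/(630 − 220.4) = 0.0708 per s.

0.071 per s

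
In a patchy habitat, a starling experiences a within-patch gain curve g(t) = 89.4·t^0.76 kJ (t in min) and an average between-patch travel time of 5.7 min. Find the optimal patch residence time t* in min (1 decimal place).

By the marginal value theorem, leave when the instantaneous gain rate g'(t) equals the habitat-wide average g(t)/(T + t).
g'(t) = 0.76·89.4·t^-0.24. Setting 0.76·89.4·t^-0.24 = 89.4·t^0.76/(5.7+t) gives 0.76(5.7+t) = t, so 0.24·t = 0.76×5.7.
t* = 0.76×5.7/0.24 = 18.05 min.

18.1 min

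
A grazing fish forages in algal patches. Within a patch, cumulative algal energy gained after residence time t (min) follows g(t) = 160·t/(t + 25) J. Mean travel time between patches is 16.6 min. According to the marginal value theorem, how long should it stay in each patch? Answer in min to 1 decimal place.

20.4 min

By the marginal value theorem, leave when the instantaneous gain rate g'(t) equals the habitat-wide average g(t)/(T + t).
g'(t) = 160·25/(t + 25)². Setting 160·25/(t+25)² = 160t/[(t+25)(16.6+t)] gives 25(16.6+t) = t(t+25), so t² = 25×16.6 = 415.
t* = √415 = 20.37 min.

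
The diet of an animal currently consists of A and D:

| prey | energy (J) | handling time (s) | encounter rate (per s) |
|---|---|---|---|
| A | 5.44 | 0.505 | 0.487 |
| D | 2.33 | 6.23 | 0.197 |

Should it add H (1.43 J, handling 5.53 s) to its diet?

No

Current rate: (0.487×5.44 + 0.197×2.33)/(1 + 0.487×0.505 + 0.197×6.23) = 1.257 J/s.
Profitability of H: 1.43/5.53 = 0.2586 J/s.
0.2586 < 1.257, so adding H would lower the average — exclude it.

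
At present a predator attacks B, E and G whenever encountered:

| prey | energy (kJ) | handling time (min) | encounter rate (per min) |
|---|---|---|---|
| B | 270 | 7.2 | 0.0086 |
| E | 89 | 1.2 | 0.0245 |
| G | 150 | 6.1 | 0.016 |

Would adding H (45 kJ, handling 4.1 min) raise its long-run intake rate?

Yes

Current rate: (0.0086×270 + 0.0245×89 + 0.016×150)/(1 + 0.0086×7.2 + 0.0245×1.2 + 0.016×6.1) = 5.806 kJ/min.
Profitability of H: 45/4.1 = 10.98 kJ/min.
10.98 > 5.806, so adding H raises the average — include it.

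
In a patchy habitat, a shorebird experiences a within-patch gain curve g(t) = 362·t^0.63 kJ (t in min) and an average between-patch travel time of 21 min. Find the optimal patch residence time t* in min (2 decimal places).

Optimal t* satisfies g'(t*) = g(t*)/(T + t*).
g'(t) = 0.63·362·t^-0.37. Setting 0.63·362·t^-0.37 = 362·t^0.63/(21+t) gives 0.63(21+t) = t, so 0.37·t = 0.63×21.
t* = 0.63×21/0.37 = 35.76 min.

35.76 min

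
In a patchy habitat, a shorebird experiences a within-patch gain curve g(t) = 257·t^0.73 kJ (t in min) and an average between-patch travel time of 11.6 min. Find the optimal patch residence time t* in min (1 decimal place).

By the marginal value theorem, leave when the instantaneous gain rate g'(t) equals the habitat-wide average g(t)/(T + t).
g'(t) = 0.73·257·t^-0.27. Setting 0.73·257·t^-0.27 = 257·t^0.73/(11.6+t) gives 0.73(11.6+t) = t, so 0.27·t = 0.73×11.6.
t* = 0.73×11.6/0.27 = 31.36 min.

31.4 min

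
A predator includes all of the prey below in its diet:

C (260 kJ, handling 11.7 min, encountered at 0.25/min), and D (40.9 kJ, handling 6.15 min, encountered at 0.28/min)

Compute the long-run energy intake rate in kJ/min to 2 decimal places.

R = Σλ_iE_i / (1 + Σλ_ih_i)
Numerator: 0.25×260 + 0.28×40.9 = 76.45
Denominator: 1 + 0.25×11.7 + 0.28×6.15 = 5.647
R = 76.45/5.647 = 13.54 kJ/min

13.54 kJ/min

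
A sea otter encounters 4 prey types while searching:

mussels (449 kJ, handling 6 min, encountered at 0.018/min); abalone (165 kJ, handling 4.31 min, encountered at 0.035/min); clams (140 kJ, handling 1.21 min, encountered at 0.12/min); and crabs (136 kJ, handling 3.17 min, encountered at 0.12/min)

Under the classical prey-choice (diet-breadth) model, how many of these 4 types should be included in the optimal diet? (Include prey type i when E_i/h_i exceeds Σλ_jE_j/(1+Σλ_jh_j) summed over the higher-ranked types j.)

4

Rank by E/h (kJ/min): clams 116, mussels 74.8, crabs 42.9, abalone 38.3. Include each in turn until the next type's E/h falls below the running intake rate.
Rate on top 1: 14.67. mussels: 74.8 > 14.67 → include.
Rate on top 2: 19.85. crabs: 42.9 > 19.85 → include.
Rate on top 3: 25.22. abalone: 38.3 > 25.22 → include.
Optimal diet: clams, mussels, crabs, abalone — 4 of 4 types.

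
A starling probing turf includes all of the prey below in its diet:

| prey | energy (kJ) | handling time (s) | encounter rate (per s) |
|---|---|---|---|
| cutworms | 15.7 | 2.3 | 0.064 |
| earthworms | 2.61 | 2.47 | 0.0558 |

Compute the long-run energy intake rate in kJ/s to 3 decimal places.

R = (0.064×15.7 + 0.0558×2.61) / (1 + 0.064×2.3 + 0.0558×2.47) = 1.15/1.285 = 0.8953 kJ/s.

0.895 kJ/s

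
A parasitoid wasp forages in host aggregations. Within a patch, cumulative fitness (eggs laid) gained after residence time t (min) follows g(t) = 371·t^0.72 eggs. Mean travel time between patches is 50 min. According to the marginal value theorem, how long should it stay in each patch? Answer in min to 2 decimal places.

Maximise g(t)/(T+t): set derivative to zero → g'(t)(T+t) = g(t).
g'(t) = 0.72·371·t^-0.28. Setting 0.72·371·t^-0.28 = 371·t^0.72/(50+t) gives 0.72(50+t) = t, so 0.28·t = 0.72×50.
t* = 0.72×50/0.28 = 128.6 min.

128.57 min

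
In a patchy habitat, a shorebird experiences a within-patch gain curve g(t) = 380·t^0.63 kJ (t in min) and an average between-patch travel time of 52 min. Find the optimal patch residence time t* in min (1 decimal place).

88.5 min

By the marginal value theorem, leave when the instantaneous gain rate g'(t) equals the habitat-wide average g(t)/(T + t).
g'(t) = 0.63·380·t^-0.37. Setting 0.63·380·t^-0.37 = 380·t^0.63/(52+t) gives 0.63(52+t) = t, so 0.37·t = 0.63×52.
t* = 0.63×52/0.37 = 88.54 min.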